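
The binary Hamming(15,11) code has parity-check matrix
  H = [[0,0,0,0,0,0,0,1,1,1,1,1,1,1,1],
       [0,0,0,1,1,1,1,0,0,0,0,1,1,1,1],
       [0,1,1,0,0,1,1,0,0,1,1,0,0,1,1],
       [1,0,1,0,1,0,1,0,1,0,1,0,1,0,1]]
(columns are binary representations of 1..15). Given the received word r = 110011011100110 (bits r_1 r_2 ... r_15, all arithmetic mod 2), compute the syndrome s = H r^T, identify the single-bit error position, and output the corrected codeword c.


s = (1, 0, 0, 0)^T, error position = 8, corrected codeword c = 110011001100110

Compute s = H r^T mod 2 one row at a time:
  s_1 = 1 + 1 + 1 + 0 + 0 + 1 + 1 + 0 = 5 ≡ 1 (mod 2).
  s_2 = 0 + 1 + 1 + 0 + 0 + 1 + 1 + 0 = 4 ≡ 0 (mod 2).
  s_3 = 1 + 0 + 1 + 0 + 1 + 0 + 1 + 0 = 4 ≡ 0 (mod 2).
  s_4 = 1 + 0 + 1 + 0 + 1 + 0 + 1 + 0 = 4 ≡ 0 (mod 2).
s = (1, 0, 0, 0)^T — this equals column 8 of H (binary 1000), so error is at position 8.
Correct: flip bit 8 of r = 110011011100110 to get c = 110011001100110.


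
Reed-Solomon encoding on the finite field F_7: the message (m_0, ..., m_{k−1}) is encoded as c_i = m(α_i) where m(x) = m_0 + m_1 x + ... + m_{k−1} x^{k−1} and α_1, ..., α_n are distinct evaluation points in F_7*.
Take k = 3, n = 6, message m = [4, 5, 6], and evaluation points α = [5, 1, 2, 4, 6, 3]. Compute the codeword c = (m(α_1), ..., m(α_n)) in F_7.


c = [4, 1, 3, 1, 5, 3]

Message polynomial: m(x) = 4 + 5·x + 6·x^2 (mod 7).
For each evaluation point α_i, compute m(α_i) mod 7:
  α_1 = 5: Horner steps 6 → 0 → 4, so m(5) = 4.
  α_2 = 1: Horner steps 6 → 4 → 1, so m(1) = 1.
  α_3 = 2: Horner steps 6 → 3 → 3, so m(2) = 3.
  α_4 = 4: Horner steps 6 → 1 → 1, so m(4) = 1.
  α_5 = 6: Horner steps 6 → 6 → 5, so m(6) = 5.
  α_6 = 3: Horner steps 6 → 2 → 3, so m(3) = 3.
Codeword c = [4, 1, 3, 1, 5, 3] ∈ F_7^6.


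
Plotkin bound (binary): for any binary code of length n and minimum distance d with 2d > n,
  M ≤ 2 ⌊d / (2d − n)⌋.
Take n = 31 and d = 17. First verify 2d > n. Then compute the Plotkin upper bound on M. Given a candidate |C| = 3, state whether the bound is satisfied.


Plotkin bound M ≤ 10; given |C| = 3 ≤ bound (satisfied).

Check applicability: 2d = 34, n = 31.
2d − n = 3 > 0, so Plotkin applies.
Compute d/(2d−n) = 17/3 ≈ 5.6667.
⌊d/(2d−n)⌋ = 5.
Plotkin bound: M ≤ 2·5 = 10.
Given |C| = 3, check: satisfied.
This |C| is below the Plotkin bound.


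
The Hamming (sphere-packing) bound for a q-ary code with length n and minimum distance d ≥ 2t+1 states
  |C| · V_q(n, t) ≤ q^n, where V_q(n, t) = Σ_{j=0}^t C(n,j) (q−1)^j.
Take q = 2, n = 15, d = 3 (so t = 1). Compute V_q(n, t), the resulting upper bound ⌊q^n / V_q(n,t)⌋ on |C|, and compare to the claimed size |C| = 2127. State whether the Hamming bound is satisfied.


V_q(n, t) = 16, q^n = 32768, Hamming bound = 2048, |C| = 2127 > bound (violated).

Step 1: Compute V_q(n, t) = Σ_{j=0}^1 C(n, j) (q−1)^j.
  j = 0: C(15,0)·(1)^0 = 1·1 = 1.
  j = 1: C(15,1)·(1)^1 = 15·1 = 15.
  V_q(n, t) = 1 + 15 = 16.
Step 2: q^n = 2^15 = 32768.
Step 3: Hamming bound ⌊q^n / V_q(n,t)⌋ = ⌊32768/16⌋ = 2048.
Step 4: Compare |C| = 2127 to 2048: violated.
The claimed |C| lies above the Hamming bound, so no 2-ary code of length 15 with d ≥ 3 can have 2127 codewords.


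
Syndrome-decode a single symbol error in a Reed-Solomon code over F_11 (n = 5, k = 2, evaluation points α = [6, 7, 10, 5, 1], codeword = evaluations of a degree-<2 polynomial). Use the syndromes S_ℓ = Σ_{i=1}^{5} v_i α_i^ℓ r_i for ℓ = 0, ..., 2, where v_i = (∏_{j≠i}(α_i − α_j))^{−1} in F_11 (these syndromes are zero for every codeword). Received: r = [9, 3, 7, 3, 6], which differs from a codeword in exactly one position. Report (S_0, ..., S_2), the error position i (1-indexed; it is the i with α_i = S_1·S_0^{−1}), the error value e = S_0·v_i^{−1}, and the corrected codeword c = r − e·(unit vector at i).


S = (8, 7, 2), error at position 4, error magnitude e = 10, c = [9, 3, 7, 4, 6].

Step 1: column multipliers v_i = (∏_{j≠i}(α_i − α_j))^{−1} mod 11.
  i = 1 (α = 6): (6−7)(6−10)(6−5)(6−1) = (−1)·(−4)·1·5 = 20 ≡ 9, so v_1 = 9^{−1} = 5 (mod 11).
  i = 2 (α = 7): (7−6)(7−10)(7−5)(7−1) = 1·(−3)·2·6 = −36 ≡ 8, so v_2 = 8^{−1} = 7 (mod 11).
  i = 3 (α = 10): (10−6)(10−7)(10−5)(10−1) = 4·3·5·9 = 540 ≡ 1, so v_3 = 1^{−1} = 1 (mod 11).
  i = 4 (α = 5): (5−6)(5−7)(5−10)(5−1) = (−1)·(−2)·(−5)·4 = −40 ≡ 4, so v_4 = 4^{−1} = 3 (mod 11).
  i = 5 (α = 1): (1−6)(1−7)(1−10)(1−5) = (−5)·(−6)·(−9)·(−4) = 1080 ≡ 2, so v_5 = 2^{−1} = 6 (mod 11).
  v = [5, 7, 1, 3, 6].
Step 2: syndromes of r = [9, 3, 7, 3, 6] (all sums mod 11).
  S_0 = Σ v_i r_i = 5·9 + 7·3 + 1·7 + 3·3 + 6·6 = 118 ≡ 8.
  S_1 = Σ v_i α_i r_i = 5·6·9 + 7·7·3 + 1·10·7 + 3·5·3 + 6·1·6 = 568 ≡ 7.
  α_i^2 mod 11 = [3, 5, 1, 3, 1].
  S_2 = Σ v_i α_i^2 r_i = 5·3·9 + 7·5·3 + 1·1·7 + 3·3·3 + 6·1·6 = 310 ≡ 2.
  S = (8, 7, 2) ≠ 0, so r is not a codeword (an error is present).
Step 3: locate the error. For a single error e at position i, S_ℓ = v_i·e·α_i^ℓ, so α_err = S_1/S_0.
  S_0^{−1} = 8^{−1} = 7 (mod 11), so α_err = 7·7 = 49 ≡ 5 = α_4. Error position i = 4.
  Consistency check: S_2/S_1 = 2·8 = 16 ≡ 5 = α_err ✓ (single-error assumption holds).
Step 4: error magnitude e = S_0/v_4 = S_0·∏_{j≠4}(α_4 − α_j) = 8·4 = 32 ≡ 10 (mod 11).
Step 5: correct position 4: c_4 = r_4 − e = 3 − 10 ≡ 4 (mod 11). Hence c = [9, 3, 7, 4, 6].
  Check: interpolating c through the α_i gives m(x) = 1 + 5·x (degree < 2) with m(α_i) = c_i for every i, so c is indeed a codeword.


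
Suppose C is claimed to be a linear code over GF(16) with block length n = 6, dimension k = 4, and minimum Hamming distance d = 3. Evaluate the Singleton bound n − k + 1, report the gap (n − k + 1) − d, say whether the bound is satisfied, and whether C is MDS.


Singleton RHS = n − k + 1 = 3, slack = 0, bound satisfied, MDS.

Singleton bound: d ≤ n − k + 1.
Here n = 6, k = 4, so n − k + 1 = 3.
Given d = 3, check d ≤ 3: YES.
Slack = (n − k + 1) − d = 0.
The code is MDS (slack = 0).
Description: the claimed parameters are [6, 4, 3]_16; such a code would be MDS (meets Singleton bound).


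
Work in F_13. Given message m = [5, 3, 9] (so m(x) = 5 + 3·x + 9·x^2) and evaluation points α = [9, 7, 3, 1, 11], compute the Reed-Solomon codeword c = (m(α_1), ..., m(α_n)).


c = [7, 12, 4, 4, 9]

Message polynomial: m(x) = 5 + 3·x + 9·x^2 (mod 13).
For each evaluation point α_i, compute m(α_i) mod 13:
  α_1 = 9: Horner steps 9 → 6 → 7, so m(9) = 7.
  α_2 = 7: Horner steps 9 → 1 → 12, so m(7) = 12.
  α_3 = 3: Horner steps 9 → 4 → 4, so m(3) = 4.
  α_4 = 1: Horner steps 9 → 12 → 4, so m(1) = 4.
  α_5 = 11: Horner steps 9 → 11 → 9, so m(11) = 9.
Codeword c = [7, 12, 4, 4, 9] ∈ F_13^5.


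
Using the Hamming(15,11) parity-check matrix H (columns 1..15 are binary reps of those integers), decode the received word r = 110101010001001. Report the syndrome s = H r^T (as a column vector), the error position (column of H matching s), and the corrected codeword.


s = (1, 0, 1, 0)^T, error position = 10, corrected codeword c = 110101010101001

Compute s = H r^T mod 2 one row at a time:
  s_1 = 1 + 0 + 0 + 0 + 1 + 0 + 0 + 1 = 3 ≡ 1 (mod 2).
  s_2 = 1 + 0 + 1 + 0 + 1 + 0 + 0 + 1 = 4 ≡ 0 (mod 2).
  s_3 = 1 + 0 + 1 + 0 + 0 + 0 + 0 + 1 = 3 ≡ 1 (mod 2).
  s_4 = 1 + 0 + 0 + 0 + 0 + 0 + 0 + 1 = 2 ≡ 0 (mod 2).
s = (1, 0, 1, 0)^T — this equals column 10 of H (binary 1010), so error is at position 10.
Correct: flip bit 10 of r = 110101010001001 to get c = 110101010101001.


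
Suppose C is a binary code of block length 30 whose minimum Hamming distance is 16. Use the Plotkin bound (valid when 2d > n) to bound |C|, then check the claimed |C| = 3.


Plotkin bound M ≤ 16; given |C| = 3 ≤ bound (satisfied).

Check applicability: 2d = 32, n = 30.
2d − n = 2 > 0, so Plotkin applies.
Compute d/(2d−n) = 16/2 ≈ 8.0000.
⌊d/(2d−n)⌋ = 8.
Plotkin bound: M ≤ 2·8 = 16.
Given |C| = 3, check: satisfied.
This |C| is below the Plotkin bound.


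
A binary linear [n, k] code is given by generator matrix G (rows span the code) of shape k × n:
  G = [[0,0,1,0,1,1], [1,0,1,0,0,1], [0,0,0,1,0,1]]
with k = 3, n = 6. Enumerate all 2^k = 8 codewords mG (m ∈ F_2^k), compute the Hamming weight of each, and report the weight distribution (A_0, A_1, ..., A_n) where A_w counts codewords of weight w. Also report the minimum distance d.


Weight distribution: A_0 = 1, A_2 = 2, A_3 = 4, A_4 = 1. Minimum distance d = 2.

Enumerate all 2^3 = 8 messages m ∈ F_2^3.
For each, compute codeword c = mG in F_2^6, then tally its weight.
  m = 000 → c = 000000, weight = 0.
  m = 100 → c = 001011, weight = 3.
  m = 010 → c = 101001, weight = 3.
  m = 110 → c = 100010, weight = 2.
  m = 001 → c = 000101, weight = 2.
  m = 101 → c = 001110, weight = 3.
  m = 011 → c = 101100, weight = 3.
  m = 111 → c = 100111, weight = 4.
Tally weights:
  weight 0: 1 codewords.
  weight 2: 2 codewords.
  weight 3: 4 codewords.
  weight 4: 1 codewords.
Minimum distance d = smallest w > 0 with A_w > 0 = 2.
Sanity: Σ A_w = 8 = 2^3 = 8 ✓.


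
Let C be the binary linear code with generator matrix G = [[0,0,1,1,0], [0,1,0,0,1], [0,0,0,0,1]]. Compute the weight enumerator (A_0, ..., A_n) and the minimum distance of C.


Weight distribution: A_0 = 1, A_1 = 2, A_2 = 2, A_3 = 2, A_4 = 1. Minimum distance d = 1.

Enumerate all 2^3 = 8 messages m ∈ F_2^3.
For each, compute codeword c = mG in F_2^5, then tally its weight.
  m = 000 → c = 00000, weight = 0.
  m = 100 → c = 00110, weight = 2.
  m = 010 → c = 01001, weight = 2.
  m = 110 → c = 01111, weight = 4.
  m = 001 → c = 00001, weight = 1.
  m = 101 → c = 00111, weight = 3.
  m = 011 → c = 01000, weight = 1.
  m = 111 → c = 01110, weight = 3.
Tally weights:
  weight 0: 1 codewords.
  weight 1: 2 codewords.
  weight 2: 2 codewords.
  weight 3: 2 codewords.
  weight 4: 1 codewords.
Minimum distance d = smallest w > 0 with A_w > 0 = 1.
Sanity: Σ A_w = 8 = 2^3 = 8 ✓.


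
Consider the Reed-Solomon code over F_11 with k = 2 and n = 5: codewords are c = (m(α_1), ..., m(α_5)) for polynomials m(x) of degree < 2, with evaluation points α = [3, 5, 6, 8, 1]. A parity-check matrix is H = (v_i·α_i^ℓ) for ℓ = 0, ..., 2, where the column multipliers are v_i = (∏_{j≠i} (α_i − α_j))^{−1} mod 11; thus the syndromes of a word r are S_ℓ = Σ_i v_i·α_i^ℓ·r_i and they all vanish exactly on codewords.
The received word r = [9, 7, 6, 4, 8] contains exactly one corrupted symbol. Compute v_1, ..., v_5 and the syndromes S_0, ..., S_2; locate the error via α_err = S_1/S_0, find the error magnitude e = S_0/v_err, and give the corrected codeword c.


S = (6, 6, 6), error at position 5, error magnitude e = 8, c = [9, 7, 6, 4, 0].

Step 1: column multipliers v_i = (∏_{j≠i}(α_i − α_j))^{−1} mod 11.
  i = 1 (α = 3): (3−5)(3−6)(3−8)(3−1) = (−2)·(−3)·(−5)·2 = −60 ≡ 6, so v_1 = 6^{−1} = 2 (mod 11).
  i = 2 (α = 5): (5−3)(5−6)(5−8)(5−1) = 2·(−1)·(−3)·4 = 24 ≡ 2, so v_2 = 2^{−1} = 6 (mod 11).
  i = 3 (α = 6): (6−3)(6−5)(6−8)(6−1) = 3·1·(−2)·5 = −30 ≡ 3, so v_3 = 3^{−1} = 4 (mod 11).
  i = 4 (α = 8): (8−3)(8−5)(8−6)(8−1) = 5·3·2·7 = 210 ≡ 1, so v_4 = 1^{−1} = 1 (mod 11).
  i = 5 (α = 1): (1−3)(1−5)(1−6)(1−8) = (−2)·(−4)·(−5)·(−7) = 280 ≡ 5, so v_5 = 5^{−1} = 9 (mod 11).
  v = [2, 6, 4, 1, 9].
Step 2: syndromes of r = [9, 7, 6, 4, 8] (all sums mod 11).
  S_0 = Σ v_i r_i = 2·9 + 6·7 + 4·6 + 1·4 + 9·8 = 160 ≡ 6.
  S_1 = Σ v_i α_i r_i = 2·3·9 + 6·5·7 + 4·6·6 + 1·8·4 + 9·1·8 = 512 ≡ 6.
  α_i^2 mod 11 = [9, 3, 3, 9, 1].
  S_2 = Σ v_i α_i^2 r_i = 2·9·9 + 6·3·7 + 4·3·6 + 1·9·4 + 9·1·8 = 468 ≡ 6.
  S = (6, 6, 6) ≠ 0, so r is not a codeword (an error is present).
Step 3: locate the error. For a single error e at position i, S_ℓ = v_i·e·α_i^ℓ, so α_err = S_1/S_0.
  S_0^{−1} = 6^{−1} = 2 (mod 11), so α_err = 6·2 = 12 ≡ 1 = α_5. Error position i = 5.
  Consistency check: S_2/S_1 = 6·2 = 12 ≡ 1 = α_err ✓ (single-error assumption holds).
Step 4: error magnitude e = S_0/v_5 = S_0·∏_{j≠5}(α_5 − α_j) = 6·5 = 30 ≡ 8 (mod 11).
Step 5: correct position 5: c_5 = r_5 − e = 8 − 8 ≡ 0 (mod 11). Hence c = [9, 7, 6, 4, 0].
  Check: interpolating c through the α_i gives m(x) = 1 + 10·x (degree < 2) with m(α_i) = c_i for every i, so c is indeed a codeword.


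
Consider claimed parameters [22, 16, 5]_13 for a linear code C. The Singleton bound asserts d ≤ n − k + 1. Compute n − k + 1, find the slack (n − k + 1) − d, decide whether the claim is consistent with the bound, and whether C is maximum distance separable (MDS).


Singleton RHS = n − k + 1 = 7, slack = 2, bound satisfied, not MDS.

Singleton bound: d ≤ n − k + 1.
Here n = 22, k = 16, so n − k + 1 = 7.
Given d = 5, check d ≤ 7: YES.
Slack = (n − k + 1) − d = 2.
The code is NOT MDS (slack = 2 > 0).
Description: the claimed parameters are [22, 16, 5]_13; such a code would be non-MDS.


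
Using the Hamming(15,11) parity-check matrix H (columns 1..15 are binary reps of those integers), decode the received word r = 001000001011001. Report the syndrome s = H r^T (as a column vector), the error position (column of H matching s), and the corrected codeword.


s = (0, 0, 1, 0)^T, error position = 2, corrected codeword c = 011000001011001

Compute s = H r^T mod 2 one row at a time:
  s_1 = 0 + 1 + 0 + 1 + 1 + 0 + 0 + 1 = 4 ≡ 0 (mod 2).
  s_2 = 0 + 0 + 0 + 0 + 1 + 0 + 0 + 1 = 2 ≡ 0 (mod 2).
  s_3 = 0 + 1 + 0 + 0 + 0 + 1 + 0 + 1 = 3 ≡ 1 (mod 2).
  s_4 = 0 + 1 + 0 + 0 + 1 + 1 + 0 + 1 = 4 ≡ 0 (mod 2).
s = (0, 0, 1, 0)^T — this equals column 2 of H (binary 0010), so error is at position 2.
Correct: flip bit 2 of r = 001000001011001 to get c = 011000001011001.


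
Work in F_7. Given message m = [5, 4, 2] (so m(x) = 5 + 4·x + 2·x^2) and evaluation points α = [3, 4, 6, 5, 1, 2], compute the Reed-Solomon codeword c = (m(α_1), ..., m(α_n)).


c = [0, 4, 3, 5, 4, 0]

Message polynomial: m(x) = 5 + 4·x + 2·x^2 (mod 7).
For each evaluation point α_i, compute m(α_i) mod 7:
  α_1 = 3: Horner steps 2 → 3 → 0, so m(3) = 0.
  α_2 = 4: Horner steps 2 → 5 → 4, so m(4) = 4.
  α_3 = 6: Horner steps 2 → 2 → 3, so m(6) = 3.
  α_4 = 5: Horner steps 2 → 0 → 5, so m(5) = 5.
  α_5 = 1: Horner steps 2 → 6 → 4, so m(1) = 4.
  α_6 = 2: Horner steps 2 → 1 → 0, so m(2) = 0.
Codeword c = [0, 4, 3, 5, 4, 0] ∈ F_7^6.


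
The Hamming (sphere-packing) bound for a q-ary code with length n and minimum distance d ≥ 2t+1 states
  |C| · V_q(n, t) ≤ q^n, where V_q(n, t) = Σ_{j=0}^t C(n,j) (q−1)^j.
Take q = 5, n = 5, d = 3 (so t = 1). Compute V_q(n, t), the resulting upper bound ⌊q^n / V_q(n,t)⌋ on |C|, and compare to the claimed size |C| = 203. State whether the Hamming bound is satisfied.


V_q(n, t) = 21, q^n = 3125, Hamming bound = 148, |C| = 203 > bound (violated).

Step 1: Compute V_q(n, t) = Σ_{j=0}^1 C(n, j) (q−1)^j.
  j = 0: C(5,0)·(4)^0 = 1·1 = 1.
  j = 1: C(5,1)·(4)^1 = 5·4 = 20.
  V_q(n, t) = 1 + 20 = 21.
Step 2: q^n = 5^5 = 3125.
Step 3: Hamming bound ⌊q^n / V_q(n,t)⌋ = ⌊3125/21⌋ = 148.
Step 4: Compare |C| = 203 to 148: violated.
The claimed |C| lies above the Hamming bound, so no 5-ary code of length 5 with d ≥ 3 can have 203 codewords.


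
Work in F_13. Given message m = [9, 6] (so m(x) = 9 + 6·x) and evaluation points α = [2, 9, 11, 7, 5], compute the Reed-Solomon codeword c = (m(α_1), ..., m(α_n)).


c = [8, 11, 10, 12, 0]

Message polynomial: m(x) = 9 + 6·x (mod 13).
For each evaluation point α_i, compute m(α_i) mod 13:
  α_1 = 2: Horner steps 6 → 8, so m(2) = 8.
  α_2 = 9: Horner steps 6 → 11, so m(9) = 11.
  α_3 = 11: Horner steps 6 → 10, so m(11) = 10.
  α_4 = 7: Horner steps 6 → 12, so m(7) = 12.
  α_5 = 5: Horner steps 6 → 0, so m(5) = 0.
Codeword c = [8, 11, 10, 12, 0] ∈ F_13^5.


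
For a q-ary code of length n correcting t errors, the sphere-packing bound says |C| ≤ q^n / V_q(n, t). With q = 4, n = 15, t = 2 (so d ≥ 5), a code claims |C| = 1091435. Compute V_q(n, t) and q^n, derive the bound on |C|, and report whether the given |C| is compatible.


V_q(n, t) = 991, q^n = 1073741824, Hamming bound = 1083493, |C| = 1091435 > bound (violated).

Step 1: Compute V_q(n, t) = Σ_{j=0}^2 C(n, j) (q−1)^j.
  j = 0: C(15,0)·(3)^0 = 1·1 = 1.
  j = 1: C(15,1)·(3)^1 = 15·3 = 45.
  j = 2: C(15,2)·(3)^2 = 105·9 = 945.
  V_q(n, t) = 1 + 45 + 945 = 991.
Step 2: q^n = 4^15 = 1073741824.
Step 3: Hamming bound ⌊q^n / V_q(n,t)⌋ = ⌊1073741824/991⌋ = 1083493.
Step 4: Compare |C| = 1091435 to 1083493: violated.
The claimed |C| lies above the Hamming bound, so no 4-ary code of length 15 with d ≥ 5 can have 1091435 codewords.


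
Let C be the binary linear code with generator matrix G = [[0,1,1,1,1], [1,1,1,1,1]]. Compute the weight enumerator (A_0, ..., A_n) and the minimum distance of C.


Weight distribution: A_0 = 1, A_1 = 1, A_4 = 1, A_5 = 1. Minimum distance d = 1.

Enumerate all 2^2 = 4 messages m ∈ F_2^2.
For each, compute codeword c = mG in F_2^5, then tally its weight.
  m = 00 → c = 00000, weight = 0.
  m = 10 → c = 01111, weight = 4.
  m = 01 → c = 11111, weight = 5.
  m = 11 → c = 10000, weight = 1.
Tally weights:
  weight 0: 1 codewords.
  weight 1: 1 codewords.
  weight 4: 1 codewords.
  weight 5: 1 codewords.
Minimum distance d = smallest w > 0 with A_w > 0 = 1.
Sanity: Σ A_w = 4 = 2^2 = 4 ✓.


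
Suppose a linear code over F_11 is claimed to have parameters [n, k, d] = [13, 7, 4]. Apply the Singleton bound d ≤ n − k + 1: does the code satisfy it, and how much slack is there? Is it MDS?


Singleton RHS = n − k + 1 = 7, slack = 3, bound satisfied, not MDS.

Singleton bound: d ≤ n − k + 1.
Here n = 13, k = 7, so n − k + 1 = 7.
Given d = 4, check d ≤ 7: YES.
Slack = (n − k + 1) − d = 3.
The code is NOT MDS (slack = 3 > 0).
Description: the claimed parameters are [13, 7, 4]_11; such a code would be non-MDS.


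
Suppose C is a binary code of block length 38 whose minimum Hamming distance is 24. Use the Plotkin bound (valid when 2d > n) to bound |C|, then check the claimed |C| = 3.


Plotkin bound M ≤ 4; given |C| = 3 ≤ bound (satisfied).

Check applicability: 2d = 48, n = 38.
2d − n = 10 > 0, so Plotkin applies.
Compute d/(2d−n) = 24/10 ≈ 2.4000.
⌊d/(2d−n)⌋ = 2.
Plotkin bound: M ≤ 2·2 = 4.
Given |C| = 3, check: satisfied.
This |C| is below the Plotkin bound.


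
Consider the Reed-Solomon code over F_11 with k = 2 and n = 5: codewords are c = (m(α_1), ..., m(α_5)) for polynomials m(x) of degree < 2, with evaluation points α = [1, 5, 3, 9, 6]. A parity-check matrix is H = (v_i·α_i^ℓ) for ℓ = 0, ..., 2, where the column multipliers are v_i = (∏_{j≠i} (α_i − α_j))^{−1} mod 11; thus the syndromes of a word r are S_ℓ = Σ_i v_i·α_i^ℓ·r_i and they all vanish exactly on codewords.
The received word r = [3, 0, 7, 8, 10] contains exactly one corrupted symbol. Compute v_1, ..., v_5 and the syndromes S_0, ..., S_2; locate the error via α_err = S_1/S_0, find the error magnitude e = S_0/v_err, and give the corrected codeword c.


S = (3, 7, 9), error at position 5, error magnitude e = 8, c = [3, 0, 7, 8, 2].

Step 1: column multipliers v_i = (∏_{j≠i}(α_i − α_j))^{−1} mod 11.
  i = 1 (α = 1): (1−5)(1−3)(1−9)(1−6) = (−4)·(−2)·(−8)·(−5) = 320 ≡ 1, so v_1 = 1^{−1} = 1 (mod 11).
  i = 2 (α = 5): (5−1)(5−3)(5−9)(5−6) = 4·2·(−4)·(−1) = 32 ≡ 10, so v_2 = 10^{−1} = 10 (mod 11).
  i = 3 (α = 3): (3−1)(3−5)(3−9)(3−6) = 2·(−2)·(−6)·(−3) = −72 ≡ 5, so v_3 = 5^{−1} = 9 (mod 11).
  i = 4 (α = 9): (9−1)(9−5)(9−3)(9−6) = 8·4·6·3 = 576 ≡ 4, so v_4 = 4^{−1} = 3 (mod 11).
  i = 5 (α = 6): (6−1)(6−5)(6−3)(6−9) = 5·1·3·(−3) = −45 ≡ 10, so v_5 = 10^{−1} = 10 (mod 11).
  v = [1, 10, 9, 3, 10].
Step 2: syndromes of r = [3, 0, 7, 8, 10] (all sums mod 11).
  S_0 = Σ v_i r_i = 1·3 + 10·0 + 9·7 + 3·8 + 10·10 = 190 ≡ 3.
  S_1 = Σ v_i α_i r_i = 1·1·3 + 10·5·0 + 9·3·7 + 3·9·8 + 10·6·10 = 1008 ≡ 7.
  α_i^2 mod 11 = [1, 3, 9, 4, 3].
  S_2 = Σ v_i α_i^2 r_i = 1·1·3 + 10·3·0 + 9·9·7 + 3·4·8 + 10·3·10 = 966 ≡ 9.
  S = (3, 7, 9) ≠ 0, so r is not a codeword (an error is present).
Step 3: locate the error. For a single error e at position i, S_ℓ = v_i·e·α_i^ℓ, so α_err = S_1/S_0.
  S_0^{−1} = 3^{−1} = 4 (mod 11), so α_err = 7·4 = 28 ≡ 6 = α_5. Error position i = 5.
  Consistency check: S_2/S_1 = 9·8 = 72 ≡ 6 = α_err ✓ (single-error assumption holds).
Step 4: error magnitude e = S_0/v_5 = S_0·∏_{j≠5}(α_5 − α_j) = 3·10 = 30 ≡ 8 (mod 11).
Step 5: correct position 5: c_5 = r_5 − e = 10 − 8 ≡ 2 (mod 11). Hence c = [3, 0, 7, 8, 2].
  Check: interpolating c through the α_i gives m(x) = 1 + 2·x (degree < 2) with m(α_i) = c_i for every i, so c is indeed a codeword.


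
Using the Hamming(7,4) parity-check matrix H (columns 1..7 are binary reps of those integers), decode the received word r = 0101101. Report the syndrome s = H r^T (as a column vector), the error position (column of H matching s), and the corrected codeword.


s = (1, 0, 0)^T, error position = 4, corrected codeword c = 0100101

Compute s = H r^T mod 2 one row at a time:
  s_1 = 1 + 1 + 0 + 1 = 3 ≡ 1 (mod 2).
  s_2 = 1 + 0 + 0 + 1 = 2 ≡ 0 (mod 2).
  s_3 = 0 + 0 + 1 + 1 = 2 ≡ 0 (mod 2).
s = (1, 0, 0)^T — this equals column 4 of H (binary 100), so error is at position 4.
Correct: flip bit 4 of r = 0101101 to get c = 0100101.


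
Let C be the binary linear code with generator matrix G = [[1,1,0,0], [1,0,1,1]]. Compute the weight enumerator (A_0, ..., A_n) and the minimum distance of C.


Weight distribution: A_0 = 1, A_2 = 1, A_3 = 2. Minimum distance d = 2.

Enumerate all 2^2 = 4 messages m ∈ F_2^2.
For each, compute codeword c = mG in F_2^4, then tally its weight.
  m = 00 → c = 0000, weight = 0.
  m = 10 → c = 1100, weight = 2.
  m = 01 → c = 1011, weight = 3.
  m = 11 → c = 0111, weight = 3.
Tally weights:
  weight 0: 1 codewords.
  weight 2: 1 codewords.
  weight 3: 2 codewords.
Minimum distance d = smallest w > 0 with A_w > 0 = 2.
Sanity: Σ A_w = 4 = 2^2 = 4 ✓.


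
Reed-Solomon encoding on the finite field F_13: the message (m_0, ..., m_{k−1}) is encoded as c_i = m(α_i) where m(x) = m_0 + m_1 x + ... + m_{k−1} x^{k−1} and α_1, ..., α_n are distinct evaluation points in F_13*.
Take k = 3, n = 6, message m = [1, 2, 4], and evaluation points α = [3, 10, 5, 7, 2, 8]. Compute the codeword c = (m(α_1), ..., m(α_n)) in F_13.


c = [4, 5, 7, 3, 8, 0]

Message polynomial: m(x) = 1 + 2·x + 4·x^2 (mod 13).
For each evaluation point α_i, compute m(α_i) mod 13:
  α_1 = 3: Horner steps 4 → 1 → 4, so m(3) = 4.
  α_2 = 10: Horner steps 4 → 3 → 5, so m(10) = 5.
  α_3 = 5: Horner steps 4 → 9 → 7, so m(5) = 7.
  α_4 = 7: Horner steps 4 → 4 → 3, so m(7) = 3.
  α_5 = 2: Horner steps 4 → 10 → 8, so m(2) = 8.
  α_6 = 8: Horner steps 4 → 8 → 0, so m(8) = 0.
Codeword c = [4, 5, 7, 3, 8, 0] ∈ F_13^6.


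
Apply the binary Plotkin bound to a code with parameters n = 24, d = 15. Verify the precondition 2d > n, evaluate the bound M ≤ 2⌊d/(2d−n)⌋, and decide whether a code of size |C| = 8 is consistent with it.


Plotkin bound M ≤ 4; given |C| = 8 > bound (violated).

Check applicability: 2d = 30, n = 24.
2d − n = 6 > 0, so Plotkin applies.
Compute d/(2d−n) = 15/6 ≈ 2.5000.
⌊d/(2d−n)⌋ = 2.
Plotkin bound: M ≤ 2·2 = 4.
Given |C| = 8, check: VIOLATED.
This |C| is above the Plotkin bound, so no binary code with n = 24, d = 15 and 8 codewords exists.


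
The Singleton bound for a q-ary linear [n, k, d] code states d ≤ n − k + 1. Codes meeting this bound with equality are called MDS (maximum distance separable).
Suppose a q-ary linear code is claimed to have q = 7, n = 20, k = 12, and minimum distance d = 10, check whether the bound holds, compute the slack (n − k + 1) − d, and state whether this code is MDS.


Singleton RHS = n − k + 1 = 9, slack = -1, bound violated (no such code; not MDS).

Singleton bound: d ≤ n − k + 1.
Here n = 20, k = 12, so n − k + 1 = 9.
Given d = 10, check d ≤ 9: NO.
Slack = (n − k + 1) − d = -1.
The slack is negative: d = 10 exceeds n − k + 1 = 9 by 1, so the Singleton bound is violated and no linear [20, 12, 10]_7 code can exist. In particular it is not MDS (MDS requires d = n − k + 1 exactly).
Description: the claimed parameters are [20, 12, 10]_7; such a code would be impossible (violates the Singleton bound).


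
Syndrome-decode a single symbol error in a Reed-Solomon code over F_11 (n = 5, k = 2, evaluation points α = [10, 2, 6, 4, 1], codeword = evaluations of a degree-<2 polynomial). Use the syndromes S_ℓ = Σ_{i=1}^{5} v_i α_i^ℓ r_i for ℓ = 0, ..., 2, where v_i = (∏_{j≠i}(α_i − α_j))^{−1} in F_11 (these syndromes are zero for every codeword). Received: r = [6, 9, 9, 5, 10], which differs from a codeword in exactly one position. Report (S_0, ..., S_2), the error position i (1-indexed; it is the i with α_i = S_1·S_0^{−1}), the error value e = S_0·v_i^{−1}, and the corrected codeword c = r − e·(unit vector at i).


S = (4, 8, 5), error at position 2, error magnitude e = 8, c = [6, 1, 9, 5, 10].

Step 1: column multipliers v_i = (∏_{j≠i}(α_i − α_j))^{−1} mod 11.
  i = 1 (α = 10): (10−2)(10−6)(10−4)(10−1) = 8·4·6·9 = 1728 ≡ 1, so v_1 = 1^{−1} = 1 (mod 11).
  i = 2 (α = 2): (2−10)(2−6)(2−4)(2−1) = (−8)·(−4)·(−2)·1 = −64 ≡ 2, so v_2 = 2^{−1} = 6 (mod 11).
  i = 3 (α = 6): (6−10)(6−2)(6−4)(6−1) = (−4)·4·2·5 = −160 ≡ 5, so v_3 = 5^{−1} = 9 (mod 11).
  i = 4 (α = 4): (4−10)(4−2)(4−6)(4−1) = (−6)·2·(−2)·3 = 72 ≡ 6, so v_4 = 6^{−1} = 2 (mod 11).
  i = 5 (α = 1): (1−10)(1−2)(1−6)(1−4) = (−9)·(−1)·(−5)·(−3) = 135 ≡ 3, so v_5 = 3^{−1} = 4 (mod 11).
  v = [1, 6, 9, 2, 4].
Step 2: syndromes of r = [6, 9, 9, 5, 10] (all sums mod 11).
  S_0 = Σ v_i r_i = 1·6 + 6·9 + 9·9 + 2·5 + 4·10 = 191 ≡ 4.
  S_1 = Σ v_i α_i r_i = 1·10·6 + 6·2·9 + 9·6·9 + 2·4·5 + 4·1·10 = 734 ≡ 8.
  α_i^2 mod 11 = [1, 4, 3, 5, 1].
  S_2 = Σ v_i α_i^2 r_i = 1·1·6 + 6·4·9 + 9·3·9 + 2·5·5 + 4·1·10 = 555 ≡ 5.
  S = (4, 8, 5) ≠ 0, so r is not a codeword (an error is present).
Step 3: locate the error. For a single error e at position i, S_ℓ = v_i·e·α_i^ℓ, so α_err = S_1/S_0.
  S_0^{−1} = 4^{−1} = 3 (mod 11), so α_err = 8·3 = 24 ≡ 2 = α_2. Error position i = 2.
  Consistency check: S_2/S_1 = 5·7 = 35 ≡ 2 = α_err ✓ (single-error assumption holds).
Step 4: error magnitude e = S_0/v_2 = S_0·∏_{j≠2}(α_2 − α_j) = 4·2 = 8 ≡ 8 (mod 11).
Step 5: correct position 2: c_2 = r_2 − e = 9 − 8 ≡ 1 (mod 11). Hence c = [6, 1, 9, 5, 10].
  Check: interpolating c through the α_i gives m(x) = 8 + 2·x (degree < 2) with m(α_i) = c_i for every i, so c is indeed a codeword.


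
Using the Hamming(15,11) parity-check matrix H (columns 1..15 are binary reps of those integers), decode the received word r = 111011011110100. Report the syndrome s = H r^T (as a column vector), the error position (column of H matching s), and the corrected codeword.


s = (1, 1, 1, 0)^T, error position = 14, corrected codeword c = 111011011110110

Compute s = H r^T mod 2 one row at a time:
  s_1 = 1 + 1 + 1 + 1 + 0 + 1 + 0 + 0 = 5 ≡ 1 (mod 2).
  s_2 = 0 + 1 + 1 + 0 + 0 + 1 + 0 + 0 = 3 ≡ 1 (mod 2).
  s_3 = 1 + 1 + 1 + 0 + 1 + 1 + 0 + 0 = 5 ≡ 1 (mod 2).
  s_4 = 1 + 1 + 1 + 0 + 1 + 1 + 1 + 0 = 6 ≡ 0 (mod 2).
s = (1, 1, 1, 0)^T — this equals column 14 of H (binary 1110), so error is at position 14.
Correct: flip bit 14 of r = 111011011110100 to get c = 111011011110110.


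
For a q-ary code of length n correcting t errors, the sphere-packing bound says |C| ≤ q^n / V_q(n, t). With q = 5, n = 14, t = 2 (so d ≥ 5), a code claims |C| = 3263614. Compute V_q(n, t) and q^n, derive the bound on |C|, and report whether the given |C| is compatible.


V_q(n, t) = 1513, q^n = 6103515625, Hamming bound = 4034048, |C| = 3263614 ≤ bound (satisfied).

Step 1: Compute V_q(n, t) = Σ_{j=0}^2 C(n, j) (q−1)^j.
  j = 0: C(14,0)·(4)^0 = 1·1 = 1.
  j = 1: C(14,1)·(4)^1 = 14·4 = 56.
  j = 2: C(14,2)·(4)^2 = 91·16 = 1456.
  V_q(n, t) = 1 + 56 + 1456 = 1513.
Step 2: q^n = 5^14 = 6103515625.
Step 3: Hamming bound ⌊q^n / V_q(n,t)⌋ = ⌊6103515625/1513⌋ = 4034048.
Step 4: Compare |C| = 3263614 to 4034048: satisfied.
The claimed |C| lies below the Hamming bound.


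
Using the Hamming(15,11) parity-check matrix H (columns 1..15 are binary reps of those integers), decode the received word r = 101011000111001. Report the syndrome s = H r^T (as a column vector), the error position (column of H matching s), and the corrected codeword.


s = (0, 0, 1, 1)^T, error position = 3, corrected codeword c = 100011000111001

Compute s = H r^T mod 2 one row at a time:
  s_1 = 0 + 0 + 1 + 1 + 1 + 0 + 0 + 1 = 4 ≡ 0 (mod 2).
  s_2 = 0 + 1 + 1 + 0 + 1 + 0 + 0 + 1 = 4 ≡ 0 (mod 2).
  s_3 = 0 + 1 + 1 + 0 + 1 + 1 + 0 + 1 = 5 ≡ 1 (mod 2).
  s_4 = 1 + 1 + 1 + 0 + 0 + 1 + 0 + 1 = 5 ≡ 1 (mod 2).
s = (0, 0, 1, 1)^T — this equals column 3 of H (binary 0011), so error is at position 3.
Correct: flip bit 3 of r = 101011000111001 to get c = 100011000111001.


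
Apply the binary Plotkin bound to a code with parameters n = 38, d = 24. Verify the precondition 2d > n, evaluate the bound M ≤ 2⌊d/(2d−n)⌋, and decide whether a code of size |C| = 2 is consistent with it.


Plotkin bound M ≤ 4; given |C| = 2 ≤ bound (satisfied).

Check applicability: 2d = 48, n = 38.
2d − n = 10 > 0, so Plotkin applies.
Compute d/(2d−n) = 24/10 ≈ 2.4000.
⌊d/(2d−n)⌋ = 2.
Plotkin bound: M ≤ 2·2 = 4.
Given |C| = 2, check: satisfied.
This |C| is below the Plotkin bound.


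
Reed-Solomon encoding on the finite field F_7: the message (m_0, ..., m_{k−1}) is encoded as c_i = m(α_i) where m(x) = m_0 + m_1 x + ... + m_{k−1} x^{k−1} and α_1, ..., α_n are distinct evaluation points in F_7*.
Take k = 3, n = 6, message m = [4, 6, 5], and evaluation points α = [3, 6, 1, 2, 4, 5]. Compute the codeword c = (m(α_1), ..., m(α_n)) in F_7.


c = [4, 3, 1, 1, 3, 5]

Message polynomial: m(x) = 4 + 6·x + 5·x^2 (mod 7).
For each evaluation point α_i, compute m(α_i) mod 7:
  α_1 = 3: Horner steps 5 → 0 → 4, so m(3) = 4.
  α_2 = 6: Horner steps 5 → 1 → 3, so m(6) = 3.
  α_3 = 1: Horner steps 5 → 4 → 1, so m(1) = 1.
  α_4 = 2: Horner steps 5 → 2 → 1, so m(2) = 1.
  α_5 = 4: Horner steps 5 → 5 → 3, so m(4) = 3.
  α_6 = 5: Horner steps 5 → 3 → 5, so m(5) = 5.
Codeword c = [4, 3, 1, 1, 3, 5] ∈ F_7^6.


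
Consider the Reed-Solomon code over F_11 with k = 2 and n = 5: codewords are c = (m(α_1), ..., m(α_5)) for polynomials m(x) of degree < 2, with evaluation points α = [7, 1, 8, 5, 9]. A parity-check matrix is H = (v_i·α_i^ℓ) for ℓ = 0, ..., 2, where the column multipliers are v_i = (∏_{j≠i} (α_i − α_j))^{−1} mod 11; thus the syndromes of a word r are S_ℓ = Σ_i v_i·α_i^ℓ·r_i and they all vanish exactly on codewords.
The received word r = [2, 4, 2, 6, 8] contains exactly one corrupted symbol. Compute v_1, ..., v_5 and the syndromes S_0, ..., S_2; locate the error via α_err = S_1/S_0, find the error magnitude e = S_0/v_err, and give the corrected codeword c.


S = (3, 10, 4), error at position 1, error magnitude e = 6, c = [7, 4, 2, 6, 8].

Step 1: column multipliers v_i = (∏_{j≠i}(α_i − α_j))^{−1} mod 11.
  i = 1 (α = 7): (7−1)(7−8)(7−5)(7−9) = 6·(−1)·2·(−2) = 24 ≡ 2, so v_1 = 2^{−1} = 6 (mod 11).
  i = 2 (α = 1): (1−7)(1−8)(1−5)(1−9) = (−6)·(−7)·(−4)·(−8) = 1344 ≡ 2, so v_2 = 2^{−1} = 6 (mod 11).
  i = 3 (α = 8): (8−7)(8−1)(8−5)(8−9) = 1·7·3·(−1) = −21 ≡ 1, so v_3 = 1^{−1} = 1 (mod 11).
  i = 4 (α = 5): (5−7)(5−1)(5−8)(5−9) = (−2)·4·(−3)·(−4) = −96 ≡ 3, so v_4 = 3^{−1} = 4 (mod 11).
  i = 5 (α = 9): (9−7)(9−1)(9−8)(9−5) = 2·8·1·4 = 64 ≡ 9, so v_5 = 9^{−1} = 5 (mod 11).
  v = [6, 6, 1, 4, 5].
Step 2: syndromes of r = [2, 4, 2, 6, 8] (all sums mod 11).
  S_0 = Σ v_i r_i = 6·2 + 6·4 + 1·2 + 4·6 + 5·8 = 102 ≡ 3.
  S_1 = Σ v_i α_i r_i = 6·7·2 + 6·1·4 + 1·8·2 + 4·5·6 + 5·9·8 = 604 ≡ 10.
  α_i^2 mod 11 = [5, 1, 9, 3, 4].
  S_2 = Σ v_i α_i^2 r_i = 6·5·2 + 6·1·4 + 1·9·2 + 4·3·6 + 5·4·8 = 334 ≡ 4.
  S = (3, 10, 4) ≠ 0, so r is not a codeword (an error is present).
Step 3: locate the error. For a single error e at position i, S_ℓ = v_i·e·α_i^ℓ, so α_err = S_1/S_0.
  S_0^{−1} = 3^{−1} = 4 (mod 11), so α_err = 10·4 = 40 ≡ 7 = α_1. Error position i = 1.
  Consistency check: S_2/S_1 = 4·10 = 40 ≡ 7 = α_err ✓ (single-error assumption holds).
Step 4: error magnitude e = S_0/v_1 = S_0·∏_{j≠1}(α_1 − α_j) = 3·2 = 6 ≡ 6 (mod 11).
Step 5: correct position 1: c_1 = r_1 − e = 2 − 6 ≡ 7 (mod 11). Hence c = [7, 4, 2, 6, 8].
  Check: interpolating c through the α_i gives m(x) = 9 + 6·x (degree < 2) with m(α_i) = c_i for every i, so c is indeed a codeword.


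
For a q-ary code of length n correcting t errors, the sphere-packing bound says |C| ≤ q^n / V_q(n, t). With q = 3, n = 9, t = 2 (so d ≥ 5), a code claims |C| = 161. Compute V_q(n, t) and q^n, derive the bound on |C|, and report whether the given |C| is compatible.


V_q(n, t) = 163, q^n = 19683, Hamming bound = 120, |C| = 161 > bound (violated).

Step 1: Compute V_q(n, t) = Σ_{j=0}^2 C(n, j) (q−1)^j.
  j = 0: C(9,0)·(2)^0 = 1·1 = 1.
  j = 1: C(9,1)·(2)^1 = 9·2 = 18.
  j = 2: C(9,2)·(2)^2 = 36·4 = 144.
  V_q(n, t) = 1 + 18 + 144 = 163.
Step 2: q^n = 3^9 = 19683.
Step 3: Hamming bound ⌊q^n / V_q(n,t)⌋ = ⌊19683/163⌋ = 120.
Step 4: Compare |C| = 161 to 120: violated.
The claimed |C| lies above the Hamming bound, so no 3-ary code of length 9 with d ≥ 5 can have 161 codewords.


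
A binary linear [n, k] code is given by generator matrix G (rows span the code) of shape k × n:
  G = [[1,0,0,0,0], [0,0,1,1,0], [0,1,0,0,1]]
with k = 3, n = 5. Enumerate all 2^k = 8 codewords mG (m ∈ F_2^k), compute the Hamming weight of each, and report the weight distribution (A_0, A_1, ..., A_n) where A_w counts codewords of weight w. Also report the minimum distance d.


Weight distribution: A_0 = 1, A_1 = 1, A_2 = 2, A_3 = 2, A_4 = 1, A_5 = 1. Minimum distance d = 1.

Enumerate all 2^3 = 8 messages m ∈ F_2^3.
For each, compute codeword c = mG in F_2^5, then tally its weight.
  m = 000 → c = 00000, weight = 0.
  m = 100 → c = 10000, weight = 1.
  m = 010 → c = 00110, weight = 2.
  m = 110 → c = 10110, weight = 3.
  m = 001 → c = 01001, weight = 2.
  m = 101 → c = 11001, weight = 3.
  m = 011 → c = 01111, weight = 4.
  m = 111 → c = 11111, weight = 5.
Tally weights:
  weight 0: 1 codewords.
  weight 1: 1 codewords.
  weight 2: 2 codewords.
  weight 3: 2 codewords.
  weight 4: 1 codewords.
  weight 5: 1 codewords.
Minimum distance d = smallest w > 0 with A_w > 0 = 1.
Sanity: Σ A_w = 8 = 2^3 = 8 ✓.


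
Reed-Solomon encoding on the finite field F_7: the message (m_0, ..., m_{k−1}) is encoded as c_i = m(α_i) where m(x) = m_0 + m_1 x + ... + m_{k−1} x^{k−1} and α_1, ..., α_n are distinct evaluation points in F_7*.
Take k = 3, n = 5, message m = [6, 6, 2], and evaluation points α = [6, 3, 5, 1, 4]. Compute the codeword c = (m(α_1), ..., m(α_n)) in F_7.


c = [2, 0, 2, 0, 6]

Message polynomial: m(x) = 6 + 6·x + 2·x^2 (mod 7).
For each evaluation point α_i, compute m(α_i) mod 7:
  α_1 = 6: Horner steps 2 → 4 → 2, so m(6) = 2.
  α_2 = 3: Horner steps 2 → 5 → 0, so m(3) = 0.
  α_3 = 5: Horner steps 2 → 2 → 2, so m(5) = 2.
  α_4 = 1: Horner steps 2 → 1 → 0, so m(1) = 0.
  α_5 = 4: Horner steps 2 → 0 → 6, so m(4) = 6.
Codeword c = [2, 0, 2, 0, 6] ∈ F_7^5.


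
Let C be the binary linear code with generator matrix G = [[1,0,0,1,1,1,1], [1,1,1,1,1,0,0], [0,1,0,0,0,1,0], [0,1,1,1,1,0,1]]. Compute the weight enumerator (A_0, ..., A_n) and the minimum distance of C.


Weight distribution: A_0 = 1, A_2 = 4, A_3 = 2, A_4 = 3, A_5 = 6. Minimum distance d = 2.

Enumerate all 2^4 = 16 messages m ∈ F_2^4.
For each, compute codeword c = mG in F_2^7, then tally its weight.
  m = 0000 → c = 0000000, weight = 0.
  m = 1000 → c = 1001111, weight = 5.
  m = 0100 → c = 1111100, weight = 5.
  m = 1100 → c = 0110011, weight = 4.
  m = 0010 → c = 0100010, weight = 2.
  m = 1010 → c = 1101101, weight = 5.
  m = 0110 → c = 1011110, weight = 5.
  m = 1110 → c = 0010001, weight = 2.
  m = 0001 → c = 0111101, weight = 5.
  m = 1001 → c = 1110010, weight = 4.
  m = 0101 → c = 1000001, weight = 2.
  m = 1101 → c = 0001110, weight = 3.
  m = 0011 → c = 0011111, weight = 5.
  m = 1011 → c = 1010000, weight = 2.
  m = 0111 → c = 1100011, weight = 4.
  m = 1111 → c = 0101100, weight = 3.
Tally weights:
  weight 0: 1 codewords.
  weight 2: 4 codewords.
  weight 3: 2 codewords.
  weight 4: 3 codewords.
  weight 5: 6 codewords.
Minimum distance d = smallest w > 0 with A_w > 0 = 2.
Sanity: Σ A_w = 16 = 2^4 = 16 ✓.


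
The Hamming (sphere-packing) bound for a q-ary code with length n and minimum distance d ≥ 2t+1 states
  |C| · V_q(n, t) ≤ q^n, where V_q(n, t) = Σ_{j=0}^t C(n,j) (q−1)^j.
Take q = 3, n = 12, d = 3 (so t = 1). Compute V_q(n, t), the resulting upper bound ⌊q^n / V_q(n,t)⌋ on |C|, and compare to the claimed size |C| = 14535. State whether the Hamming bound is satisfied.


V_q(n, t) = 25, q^n = 531441, Hamming bound = 21257, |C| = 14535 ≤ bound (satisfied).

Step 1: Compute V_q(n, t) = Σ_{j=0}^1 C(n, j) (q−1)^j.
  j = 0: C(12,0)·(2)^0 = 1·1 = 1.
  j = 1: C(12,1)·(2)^1 = 12·2 = 24.
  V_q(n, t) = 1 + 24 = 25.
Step 2: q^n = 3^12 = 531441.
Step 3: Hamming bound ⌊q^n / V_q(n,t)⌋ = ⌊531441/25⌋ = 21257.
Step 4: Compare |C| = 14535 to 21257: satisfied.
The claimed |C| lies below the Hamming bound.


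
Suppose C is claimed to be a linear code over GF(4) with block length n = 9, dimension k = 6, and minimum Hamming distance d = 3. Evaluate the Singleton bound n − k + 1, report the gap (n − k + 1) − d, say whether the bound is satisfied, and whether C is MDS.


Singleton RHS = n − k + 1 = 4, slack = 1, bound satisfied, not MDS.

Singleton bound: d ≤ n − k + 1.
Here n = 9, k = 6, so n − k + 1 = 4.
Given d = 3, check d ≤ 4: YES.
Slack = (n − k + 1) − d = 1.
The code is NOT MDS (slack = 1 > 0).
Description: the claimed parameters are [9, 6, 3]_4; such a code would be non-MDS.


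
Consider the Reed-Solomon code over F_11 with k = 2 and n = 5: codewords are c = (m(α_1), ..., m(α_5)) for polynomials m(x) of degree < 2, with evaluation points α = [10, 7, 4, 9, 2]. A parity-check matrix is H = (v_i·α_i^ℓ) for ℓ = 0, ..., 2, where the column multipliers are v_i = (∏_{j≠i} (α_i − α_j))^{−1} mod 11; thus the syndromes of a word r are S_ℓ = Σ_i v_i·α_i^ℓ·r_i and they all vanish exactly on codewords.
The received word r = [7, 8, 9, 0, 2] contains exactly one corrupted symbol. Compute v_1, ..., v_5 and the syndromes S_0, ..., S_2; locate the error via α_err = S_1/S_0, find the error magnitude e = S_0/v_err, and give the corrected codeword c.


S = (4, 8, 5), error at position 5, error magnitude e = 7, c = [7, 8, 9, 0, 6].

Step 1: column multipliers v_i = (∏_{j≠i}(α_i − α_j))^{−1} mod 11.
  i = 1 (α = 10): (10−7)(10−4)(10−9)(10−2) = 3·6·1·8 = 144 ≡ 1, so v_1 = 1^{−1} = 1 (mod 11).
  i = 2 (α = 7): (7−10)(7−4)(7−9)(7−2) = (−3)·3·(−2)·5 = 90 ≡ 2, so v_2 = 2^{−1} = 6 (mod 11).
  i = 3 (α = 4): (4−10)(4−7)(4−9)(4−2) = (−6)·(−3)·(−5)·2 = −180 ≡ 7, so v_3 = 7^{−1} = 8 (mod 11).
  i = 4 (α = 9): (9−10)(9−7)(9−4)(9−2) = (−1)·2·5·7 = −70 ≡ 7, so v_4 = 7^{−1} = 8 (mod 11).
  i = 5 (α = 2): (2−10)(2−7)(2−4)(2−9) = (−8)·(−5)·(−2)·(−7) = 560 ≡ 10, so v_5 = 10^{−1} = 10 (mod 11).
  v = [1, 6, 8, 8, 10].
Step 2: syndromes of r = [7, 8, 9, 0, 2] (all sums mod 11).
  S_0 = Σ v_i r_i = 1·7 + 6·8 + 8·9 + 8·0 + 10·2 = 147 ≡ 4.
  S_1 = Σ v_i α_i r_i = 1·10·7 + 6·7·8 + 8·4·9 + 8·9·0 + 10·2·2 = 734 ≡ 8.
  α_i^2 mod 11 = [1, 5, 5, 4, 4].
  S_2 = Σ v_i α_i^2 r_i = 1·1·7 + 6·5·8 + 8·5·9 + 8·4·0 + 10·4·2 = 687 ≡ 5.
  S = (4, 8, 5) ≠ 0, so r is not a codeword (an error is present).
Step 3: locate the error. For a single error e at position i, S_ℓ = v_i·e·α_i^ℓ, so α_err = S_1/S_0.
  S_0^{−1} = 4^{−1} = 3 (mod 11), so α_err = 8·3 = 24 ≡ 2 = α_5. Error position i = 5.
  Consistency check: S_2/S_1 = 5·7 = 35 ≡ 2 = α_err ✓ (single-error assumption holds).
Step 4: error magnitude e = S_0/v_5 = S_0·∏_{j≠5}(α_5 − α_j) = 4·10 = 40 ≡ 7 (mod 11).
Step 5: correct position 5: c_5 = r_5 − e = 2 − 7 ≡ 6 (mod 11). Hence c = [7, 8, 9, 0, 6].
  Check: interpolating c through the α_i gives m(x) = 3 + 7·x (degree < 2) with m(α_i) = c_i for every i, so c is indeed a codeword.
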